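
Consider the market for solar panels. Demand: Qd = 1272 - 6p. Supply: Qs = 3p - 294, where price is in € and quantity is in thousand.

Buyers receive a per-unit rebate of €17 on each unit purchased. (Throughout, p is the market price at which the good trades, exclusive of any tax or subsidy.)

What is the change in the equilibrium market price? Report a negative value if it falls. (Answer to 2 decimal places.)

Initially, 1272 - 6p = 3p - 294, so 1566 = 9p and p = 174, Q = 228.
Since buyers' out-of-pocket price is the market price minus the rebate, the effective demand curve becomes Qd = 1374 - 6p.
Clearing the new market: 1374 - 6p = 3p - 294, so p = 556/3 ≈ 185.3333 and Q = 262.
Δp = 185.3333 − 174 = +11.33.

+11.33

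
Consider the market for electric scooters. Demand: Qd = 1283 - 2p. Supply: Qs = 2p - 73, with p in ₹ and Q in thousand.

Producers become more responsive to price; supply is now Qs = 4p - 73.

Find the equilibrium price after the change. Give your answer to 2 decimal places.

226.00

Solve the original market: 1283 - 2p = 2p - 73, hence p = 339 and Q = 605.
After the shift, demand is Qd = 1283 - 2p and supply is Qs = 4p - 73.
Equate the new curves: 1283 - 2p = 4p - 73, giving 1356 = 6p, p = 226, Q = 831.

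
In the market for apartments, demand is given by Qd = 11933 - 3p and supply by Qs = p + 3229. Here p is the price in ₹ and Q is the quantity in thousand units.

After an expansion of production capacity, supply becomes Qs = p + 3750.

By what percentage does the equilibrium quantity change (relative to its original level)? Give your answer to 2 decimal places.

+7.23

Initially, 11933 - 3p = p + 3229, so 8704 = 4p and p = 2176, Q = 5405.
After the shift, demand is Qd = 11933 - 3p and supply is Qs = p + 3750.
Setting them equal: 11933 - 3p = p + 3750 → 8183 = 4p, so p = 2045.75 and Q = 5795.75.
%ΔQ = (5795.75 − 5405) / 5405 × 100 = +7.23%.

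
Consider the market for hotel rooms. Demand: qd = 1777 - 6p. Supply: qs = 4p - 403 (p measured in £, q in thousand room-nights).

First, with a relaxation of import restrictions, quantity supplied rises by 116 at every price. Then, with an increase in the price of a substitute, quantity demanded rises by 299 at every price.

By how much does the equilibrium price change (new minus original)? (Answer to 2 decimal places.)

+18.30

Initially, 1777 - 6p = 4p - 403, so 2180 = 10p and p = 218, q = 469.
The new curves are qd = 2076 - 6p (demand) and qs = 4p - 287 (supply).
Setting them equal: 2076 - 6p = 4p - 287 → 2363 = 10p, so p = 236.3 and q = 658.2.
Δp = 236.3 − 218 = +18.30.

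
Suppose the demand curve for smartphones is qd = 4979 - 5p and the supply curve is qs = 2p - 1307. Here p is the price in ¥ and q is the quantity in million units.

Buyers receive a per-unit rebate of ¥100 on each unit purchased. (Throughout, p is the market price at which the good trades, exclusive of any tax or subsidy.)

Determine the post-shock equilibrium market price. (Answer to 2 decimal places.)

969.43

Solve the original market: 4979 - 5p = 2p - 1307, hence p = 898 and q = 489.
Since buyers' out-of-pocket price is the market price minus the rebate, the effective demand curve becomes qd = 5479 - 5p.
New equilibrium: 5479 - 5p = 2p - 1307 ⇒ 6786 = 7p ⇒ p = 6786/7 ≈ 969.4286, q = 4423/7 ≈ 631.8571.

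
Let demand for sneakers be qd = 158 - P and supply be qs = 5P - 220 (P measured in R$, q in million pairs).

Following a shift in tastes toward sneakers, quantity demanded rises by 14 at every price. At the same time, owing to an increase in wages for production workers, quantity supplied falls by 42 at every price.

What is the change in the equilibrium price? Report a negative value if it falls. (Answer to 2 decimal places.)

+9.33

Solve the original market: 158 - P = 5P - 220, hence P = 63 and q = 95.
With the change applied: demand qd = 172 - P, supply qs = 5P - 262.
Equate the new curves: 172 - P = 5P - 262, giving 434 = 6P, P = 217/3 ≈ 72.3333, q = 299/3 ≈ 99.6667.
ΔP = 72.3333 − 63 = +9.33.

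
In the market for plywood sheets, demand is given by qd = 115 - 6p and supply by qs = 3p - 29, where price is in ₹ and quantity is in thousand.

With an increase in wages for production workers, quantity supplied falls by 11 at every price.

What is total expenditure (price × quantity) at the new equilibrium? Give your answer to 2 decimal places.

200.93

Initially, 115 - 6p = 3p - 29, so 144 = 9p and p = 16, q = 19.
With the change applied: demand qd = 115 - 6p, supply qs = 3p - 40.
New equilibrium: 115 - 6p = 3p - 40 ⇒ 155 = 9p ⇒ p = 155/9 ≈ 17.2222, q = 35/3 ≈ 11.6667.
New expenditure = 17.2222 × 11.6667 = 200.93.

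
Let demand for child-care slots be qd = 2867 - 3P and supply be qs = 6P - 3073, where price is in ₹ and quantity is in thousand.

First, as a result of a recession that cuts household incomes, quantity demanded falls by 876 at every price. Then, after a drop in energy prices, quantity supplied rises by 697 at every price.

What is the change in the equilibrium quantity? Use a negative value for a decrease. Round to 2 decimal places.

Before the shock: 2867 - 3P = 6P - 3073 ⇒ 5940 = 9P ⇒ P = 660, q = 887.
The new curves are qd = 1991 - 3P (demand) and qs = 6P - 2376 (supply).
New equilibrium: 1991 - 3P = 6P - 2376 ⇒ 4367 = 9P ⇒ P = 4367/9 ≈ 485.2222, q = 1606/3 ≈ 535.3333.
Δq = 535.3333 − 887 = -351.67.

-351.67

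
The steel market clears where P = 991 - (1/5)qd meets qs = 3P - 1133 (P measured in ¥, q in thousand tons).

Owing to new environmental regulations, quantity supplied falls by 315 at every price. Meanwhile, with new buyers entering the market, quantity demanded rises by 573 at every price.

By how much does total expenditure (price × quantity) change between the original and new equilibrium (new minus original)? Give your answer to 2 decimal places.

Before the shock: 4955 - 5P = 3P - 1133 ⇒ 6088 = 8P ⇒ P = 761, q = 1150.
After the shift, demand is qd = 5528 - 5P and supply is qs = 3P - 1448.
Setting them equal: 5528 - 5P = 3P - 1448 → 6976 = 8P, so P = 872 and q = 1168.
Expenditure moves from 761×1150 = 875150 to 872×1168 = 1018496; change = +143346.00.

+143346.00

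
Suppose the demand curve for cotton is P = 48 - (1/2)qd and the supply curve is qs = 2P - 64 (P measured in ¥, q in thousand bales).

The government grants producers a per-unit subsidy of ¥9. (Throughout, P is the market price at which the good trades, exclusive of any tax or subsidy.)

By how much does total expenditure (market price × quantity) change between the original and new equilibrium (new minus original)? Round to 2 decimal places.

Original equilibrium: 96 - 2P = 2P - 64 gives 160 = 4P, so P = 40 and q = 16.
Since sellers receive the price plus the subsidy, the effective supply curve becomes qs = 2P - 46.
Clearing the new market: 96 - 2P = 2P - 46, so P = 35.5 and q = 25.
Expenditure moves from 40×16 = 640 to 35.5×25 = 887.5; change = +247.50.

+247.50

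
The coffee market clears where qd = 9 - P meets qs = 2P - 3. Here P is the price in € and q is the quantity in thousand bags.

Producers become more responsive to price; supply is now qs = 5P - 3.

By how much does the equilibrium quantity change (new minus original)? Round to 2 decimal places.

+2.00

Initially, 9 - P = 2P - 3, so 12 = 3P and P = 4, q = 5.
With the change applied: demand qd = 9 - P, supply qs = 5P - 3.
Equate the new curves: 9 - P = 5P - 3, giving 12 = 6P, P = 2, q = 7.
Δq = 7 − 5 = +2.00.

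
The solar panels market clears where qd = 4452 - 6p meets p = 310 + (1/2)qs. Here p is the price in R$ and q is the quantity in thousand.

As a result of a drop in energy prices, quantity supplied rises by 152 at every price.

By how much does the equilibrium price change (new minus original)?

Initially, 4452 - 6p = 2p - 620, so 5072 = 8p and p = 634, q = 648.
The shock moves the curves to qd = 4452 - 6p and qs = 2p - 468.
New equilibrium: 4452 - 6p = 2p - 468 ⇒ 4920 = 8p ⇒ p = 615, q = 762.
Δp = 615 − 634 = -19.

-19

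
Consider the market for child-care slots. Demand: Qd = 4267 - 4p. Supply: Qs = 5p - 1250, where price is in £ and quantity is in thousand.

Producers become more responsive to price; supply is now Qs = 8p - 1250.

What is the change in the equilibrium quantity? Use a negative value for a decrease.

Original equilibrium: 4267 - 4p = 5p - 1250 gives 5517 = 9p, so p = 613 and Q = 1815.
After the shift, demand is Qd = 4267 - 4p and supply is Qs = 8p - 1250.
Clearing the new market: 4267 - 4p = 8p - 1250, so p = 459.75 and Q = 2428.
ΔQ = 2428 − 1815 = +613.

+613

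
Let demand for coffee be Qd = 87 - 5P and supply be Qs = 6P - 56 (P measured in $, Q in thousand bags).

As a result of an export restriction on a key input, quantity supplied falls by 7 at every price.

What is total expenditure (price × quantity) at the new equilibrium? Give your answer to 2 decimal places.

256.61

Before the shock: 87 - 5P = 6P - 56 ⇒ 143 = 11P ⇒ P = 13, Q = 22.
After the shift, demand is Qd = 87 - 5P and supply is Qs = 6P - 63.
Equate the new curves: 87 - 5P = 6P - 63, giving 150 = 11P, P = 150/11 ≈ 13.6364, Q = 207/11 ≈ 18.8182.
New expenditure = 13.6364 × 18.8182 = 256.61.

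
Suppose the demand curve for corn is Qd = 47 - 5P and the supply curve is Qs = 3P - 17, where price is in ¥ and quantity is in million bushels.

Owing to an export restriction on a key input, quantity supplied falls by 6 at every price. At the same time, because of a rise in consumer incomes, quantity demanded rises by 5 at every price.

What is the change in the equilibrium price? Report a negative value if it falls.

+1.375

Original equilibrium: 47 - 5P = 3P - 17 gives 64 = 8P, so P = 8 and Q = 7.
The shock moves the curves to Qd = 52 - 5P and Qs = 3P - 23.
Setting them equal: 52 - 5P = 3P - 23 → 75 = 8P, so P = 9.375 and Q = 5.125.
ΔP = 9.375 − 8 = +1.375.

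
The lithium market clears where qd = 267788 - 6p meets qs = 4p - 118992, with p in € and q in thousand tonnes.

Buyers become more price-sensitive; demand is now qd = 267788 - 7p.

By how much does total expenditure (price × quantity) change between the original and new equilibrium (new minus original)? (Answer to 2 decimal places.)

-620139397.69

Initially, 267788 - 6p = 4p - 118992, so 386780 = 10p and p = 38678, q = 35720.
The new curves are qd = 267788 - 7p (demand) and qs = 4p - 118992 (supply).
Equate the new curves: 267788 - 7p = 4p - 118992, giving 386780 = 11p, p = 386780/11 ≈ 35161.8182, q = 238208/11 ≈ 21655.2727.
Expenditure moves from 38678×35720 = 1381578160 to 35161.8182×21655.2727 = 761438762.3140; change = -620139397.69.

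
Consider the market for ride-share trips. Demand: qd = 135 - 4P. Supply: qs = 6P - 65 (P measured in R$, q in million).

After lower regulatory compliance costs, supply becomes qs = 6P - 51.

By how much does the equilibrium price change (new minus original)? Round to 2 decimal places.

Solve the original market: 135 - 4P = 6P - 65, hence P = 20 and q = 55.
The shock moves the curves to qd = 135 - 4P and qs = 6P - 51.
New equilibrium: 135 - 4P = 6P - 51 ⇒ 186 = 10P ⇒ P = 18.6, q = 60.6.
ΔP = 18.6 − 20 = -1.40.

-1.40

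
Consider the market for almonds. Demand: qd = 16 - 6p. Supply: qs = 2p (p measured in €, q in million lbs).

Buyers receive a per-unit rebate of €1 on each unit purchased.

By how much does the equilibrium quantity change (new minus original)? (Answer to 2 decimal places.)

Before the shock: 16 - 6p = 2p ⇒ 16 = 8p ⇒ p = 2, q = 4.
Since buyers' out-of-pocket price is the market price minus the rebate, the effective demand curve becomes qd = 22 - 6p.
New equilibrium: 22 - 6p = 2p ⇒ 22 = 8p ⇒ p = 2.75, q = 5.5.
Δq = 5.5 − 4 = +1.50.

+1.50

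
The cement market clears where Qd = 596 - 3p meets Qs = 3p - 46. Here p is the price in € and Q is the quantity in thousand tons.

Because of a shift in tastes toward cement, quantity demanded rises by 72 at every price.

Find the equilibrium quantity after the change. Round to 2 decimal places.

311.00

Original equilibrium: 596 - 3p = 3p - 46 gives 642 = 6p, so p = 107 and Q = 275.
The new curves are Qd = 668 - 3p (demand) and Qs = 3p - 46 (supply).
Equate the new curves: 668 - 3p = 3p - 46, giving 714 = 6p, p = 119, Q = 311.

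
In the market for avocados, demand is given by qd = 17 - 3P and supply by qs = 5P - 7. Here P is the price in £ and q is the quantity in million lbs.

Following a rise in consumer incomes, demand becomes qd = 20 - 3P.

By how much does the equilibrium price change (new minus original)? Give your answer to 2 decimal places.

+0.38

Original equilibrium: 17 - 3P = 5P - 7 gives 24 = 8P, so P = 3 and q = 8.
The new curves are qd = 20 - 3P (demand) and qs = 5P - 7 (supply).
New equilibrium: 20 - 3P = 5P - 7 ⇒ 27 = 8P ⇒ P = 3.375, q = 9.875.
ΔP = 3.375 − 3 = +0.38.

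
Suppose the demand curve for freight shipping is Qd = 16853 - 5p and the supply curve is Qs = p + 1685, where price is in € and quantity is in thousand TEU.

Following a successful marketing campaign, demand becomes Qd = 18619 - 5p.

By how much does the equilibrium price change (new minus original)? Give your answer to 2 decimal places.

Original equilibrium: 16853 - 5p = p + 1685 gives 15168 = 6p, so p = 2528 and Q = 4213.
With the change applied: demand Qd = 18619 - 5p, supply Qs = p + 1685.
Setting them equal: 18619 - 5p = p + 1685 → 16934 = 6p, so p = 8467/3 ≈ 2822.3333 and Q = 13522/3 ≈ 4507.3333.
Δp = 2822.3333 − 2528 = +294.33.

+294.33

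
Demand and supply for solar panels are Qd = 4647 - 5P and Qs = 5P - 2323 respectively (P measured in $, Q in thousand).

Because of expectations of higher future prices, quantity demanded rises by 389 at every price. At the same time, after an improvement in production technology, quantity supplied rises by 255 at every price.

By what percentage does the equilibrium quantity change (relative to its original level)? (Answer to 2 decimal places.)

Before the shock: 4647 - 5P = 5P - 2323 ⇒ 6970 = 10P ⇒ P = 697, Q = 1162.
The new curves are Qd = 5036 - 5P (demand) and Qs = 5P - 2068 (supply).
New equilibrium: 5036 - 5P = 5P - 2068 ⇒ 7104 = 10P ⇒ P = 710.4, Q = 1484.
%ΔQ = (1484 − 1162) / 1162 × 100 = +27.71%.

+27.71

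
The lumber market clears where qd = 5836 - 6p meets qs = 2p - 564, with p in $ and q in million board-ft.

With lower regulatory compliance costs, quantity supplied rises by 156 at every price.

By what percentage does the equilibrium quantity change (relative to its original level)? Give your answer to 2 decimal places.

Initially, 5836 - 6p = 2p - 564, so 6400 = 8p and p = 800, q = 1036.
With the change applied: demand qd = 5836 - 6p, supply qs = 2p - 408.
Setting them equal: 5836 - 6p = 2p - 408 → 6244 = 8p, so p = 780.5 and q = 1153.
%Δq = (1153 − 1036) / 1036 × 100 = +11.29%.

+11.29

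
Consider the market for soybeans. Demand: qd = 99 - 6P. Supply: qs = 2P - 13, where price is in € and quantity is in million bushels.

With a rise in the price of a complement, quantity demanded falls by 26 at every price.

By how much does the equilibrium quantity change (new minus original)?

Before the shock: 99 - 6P = 2P - 13 ⇒ 112 = 8P ⇒ P = 14, q = 15.
The new curves are qd = 73 - 6P (demand) and qs = 2P - 13 (supply).
Equate the new curves: 73 - 6P = 2P - 13, giving 86 = 8P, P = 10.75, q = 8.5.
Δq = 8.5 − 15 = -6.5.

-6.5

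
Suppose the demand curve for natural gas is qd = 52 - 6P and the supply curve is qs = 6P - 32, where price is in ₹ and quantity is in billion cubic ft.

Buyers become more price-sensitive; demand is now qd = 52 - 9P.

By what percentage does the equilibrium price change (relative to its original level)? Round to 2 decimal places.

-20.00

Original equilibrium: 52 - 6P = 6P - 32 gives 84 = 12P, so P = 7 and q = 10.
The shock moves the curves to qd = 52 - 9P and qs = 6P - 32.
Setting them equal: 52 - 9P = 6P - 32 → 84 = 15P, so P = 5.6 and q = 1.6.
%ΔP = (5.6 − 7) / 7 × 100 = -20.00%.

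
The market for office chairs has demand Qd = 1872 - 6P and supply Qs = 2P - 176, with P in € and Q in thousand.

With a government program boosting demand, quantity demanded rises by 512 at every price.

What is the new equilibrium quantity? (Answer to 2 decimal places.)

464.00

Original equilibrium: 1872 - 6P = 2P - 176 gives 2048 = 8P, so P = 256 and Q = 336.
With the change applied: demand Qd = 2384 - 6P, supply Qs = 2P - 176.
Equate the new curves: 2384 - 6P = 2P - 176, giving 2560 = 8P, P = 320, Q = 464.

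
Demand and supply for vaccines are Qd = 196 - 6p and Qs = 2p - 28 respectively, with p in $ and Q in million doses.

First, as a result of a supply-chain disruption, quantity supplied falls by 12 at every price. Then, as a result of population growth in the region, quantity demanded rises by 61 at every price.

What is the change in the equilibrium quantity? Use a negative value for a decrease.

Solve the original market: 196 - 6p = 2p - 28, hence p = 28 and Q = 28.
With the change applied: demand Qd = 257 - 6p, supply Qs = 2p - 40.
New equilibrium: 257 - 6p = 2p - 40 ⇒ 297 = 8p ⇒ p = 37.125, Q = 34.25.
ΔQ = 34.25 − 28 = +6.25.

+6.25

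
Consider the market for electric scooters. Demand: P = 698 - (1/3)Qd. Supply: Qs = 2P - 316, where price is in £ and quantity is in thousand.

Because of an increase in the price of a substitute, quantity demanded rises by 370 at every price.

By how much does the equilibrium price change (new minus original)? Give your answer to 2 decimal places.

+74.00

Before the shock: 2094 - 3P = 2P - 316 ⇒ 2410 = 5P ⇒ P = 482, Q = 648.
The new curves are Qd = 2464 - 3P (demand) and Qs = 2P - 316 (supply).
Equate the new curves: 2464 - 3P = 2P - 316, giving 2780 = 5P, P = 556, Q = 796.
ΔP = 556 − 482 = +74.00.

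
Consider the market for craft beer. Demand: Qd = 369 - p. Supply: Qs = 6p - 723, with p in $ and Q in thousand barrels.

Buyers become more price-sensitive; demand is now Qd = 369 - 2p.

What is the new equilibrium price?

Original equilibrium: 369 - p = 6p - 723 gives 1092 = 7p, so p = 156 and Q = 213.
The new curves are Qd = 369 - 2p (demand) and Qs = 6p - 723 (supply).
Clearing the new market: 369 - 2p = 6p - 723, so p = 136.5 and Q = 96.

136.5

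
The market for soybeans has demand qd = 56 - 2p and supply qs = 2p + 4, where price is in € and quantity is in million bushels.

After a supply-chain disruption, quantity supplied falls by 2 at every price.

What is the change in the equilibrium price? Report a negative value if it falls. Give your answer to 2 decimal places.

+0.50

Original equilibrium: 56 - 2p = 2p + 4 gives 52 = 4p, so p = 13 and q = 30.
With the change applied: demand qd = 56 - 2p, supply qs = 2p + 2.
New equilibrium: 56 - 2p = 2p + 2 ⇒ 54 = 4p ⇒ p = 13.5, q = 29.
Δp = 13.5 − 13 = +0.50.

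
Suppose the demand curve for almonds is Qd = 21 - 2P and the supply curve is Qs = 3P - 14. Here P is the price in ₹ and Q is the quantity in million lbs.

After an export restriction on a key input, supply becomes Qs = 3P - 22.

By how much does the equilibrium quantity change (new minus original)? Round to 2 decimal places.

-3.20

Original equilibrium: 21 - 2P = 3P - 14 gives 35 = 5P, so P = 7 and Q = 7.
With the change applied: demand Qd = 21 - 2P, supply Qs = 3P - 22.
Equate the new curves: 21 - 2P = 3P - 22, giving 43 = 5P, P = 8.6, Q = 3.8.
ΔQ = 3.8 − 7 = -3.20.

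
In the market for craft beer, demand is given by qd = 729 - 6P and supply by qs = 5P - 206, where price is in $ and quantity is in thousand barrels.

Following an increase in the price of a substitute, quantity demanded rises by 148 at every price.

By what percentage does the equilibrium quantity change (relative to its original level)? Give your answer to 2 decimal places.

Original equilibrium: 729 - 6P = 5P - 206 gives 935 = 11P, so P = 85 and q = 219.
The shock moves the curves to qd = 877 - 6P and qs = 5P - 206.
Clearing the new market: 877 - 6P = 5P - 206, so P = 1083/11 ≈ 98.4545 and q = 3149/11 ≈ 286.2727.
%Δq = (286.2727 − 219) / 219 × 100 = +30.72%.

+30.72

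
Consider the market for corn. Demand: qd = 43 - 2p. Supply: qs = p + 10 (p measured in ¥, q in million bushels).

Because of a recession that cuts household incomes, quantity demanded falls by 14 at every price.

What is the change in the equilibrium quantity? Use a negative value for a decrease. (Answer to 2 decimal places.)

Initially, 43 - 2p = p + 10, so 33 = 3p and p = 11, q = 21.
The new curves are qd = 29 - 2p (demand) and qs = p + 10 (supply).
Setting them equal: 29 - 2p = p + 10 → 19 = 3p, so p = 19/3 ≈ 6.3333 and q = 49/3 ≈ 16.3333.
Δq = 16.3333 − 21 = -4.67.

-4.67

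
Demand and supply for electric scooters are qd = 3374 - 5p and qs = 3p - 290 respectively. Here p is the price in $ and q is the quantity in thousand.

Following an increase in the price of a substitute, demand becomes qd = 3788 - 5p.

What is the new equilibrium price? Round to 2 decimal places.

509.75

Initially, 3374 - 5p = 3p - 290, so 3664 = 8p and p = 458, q = 1084.
The shock moves the curves to qd = 3788 - 5p and qs = 3p - 290.
Clearing the new market: 3788 - 5p = 3p - 290, so p = 509.75 and q = 1239.25.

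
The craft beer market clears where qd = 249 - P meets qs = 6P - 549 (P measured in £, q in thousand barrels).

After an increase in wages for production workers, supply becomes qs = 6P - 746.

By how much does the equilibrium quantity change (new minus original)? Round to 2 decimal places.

Original equilibrium: 249 - P = 6P - 549 gives 798 = 7P, so P = 114 and q = 135.
The shock moves the curves to qd = 249 - P and qs = 6P - 746.
New equilibrium: 249 - P = 6P - 746 ⇒ 995 = 7P ⇒ P = 995/7 ≈ 142.1429, q = 748/7 ≈ 106.8571.
Δq = 106.8571 − 135 = -28.14.

-28.14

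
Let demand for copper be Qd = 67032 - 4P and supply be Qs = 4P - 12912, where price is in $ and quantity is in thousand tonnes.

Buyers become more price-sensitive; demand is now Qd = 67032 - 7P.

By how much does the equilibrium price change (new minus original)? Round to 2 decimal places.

-2725.36

Original equilibrium: 67032 - 4P = 4P - 12912 gives 79944 = 8P, so P = 9993 and Q = 27060.
After the shift, demand is Qd = 67032 - 7P and supply is Qs = 4P - 12912.
New equilibrium: 67032 - 7P = 4P - 12912 ⇒ 79944 = 11P ⇒ P = 79944/11 ≈ 7267.6364, Q = 177744/11 ≈ 16158.5455.
ΔP = 7267.6364 − 9993 = -2725.36.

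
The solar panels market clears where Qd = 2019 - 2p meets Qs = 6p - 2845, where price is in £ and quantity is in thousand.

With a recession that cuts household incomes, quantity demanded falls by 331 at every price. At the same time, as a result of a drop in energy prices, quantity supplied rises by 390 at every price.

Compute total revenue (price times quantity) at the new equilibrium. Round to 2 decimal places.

337783.97

Before the shock: 2019 - 2p = 6p - 2845 ⇒ 4864 = 8p ⇒ p = 608, Q = 803.
The new curves are Qd = 1688 - 2p (demand) and Qs = 6p - 2455 (supply).
Clearing the new market: 1688 - 2p = 6p - 2455, so p = 517.875 and Q = 652.25.
New expenditure = 517.875 × 652.25 = 337783.97.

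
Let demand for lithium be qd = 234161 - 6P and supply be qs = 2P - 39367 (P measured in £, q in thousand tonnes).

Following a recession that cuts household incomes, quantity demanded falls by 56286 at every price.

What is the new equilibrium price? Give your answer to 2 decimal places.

27155.25

Before the shock: 234161 - 6P = 2P - 39367 ⇒ 273528 = 8P ⇒ P = 34191, q = 29015.
The new curves are qd = 177875 - 6P (demand) and qs = 2P - 39367 (supply).
Setting them equal: 177875 - 6P = 2P - 39367 → 217242 = 8P, so P = 27155.25 and q = 14943.5.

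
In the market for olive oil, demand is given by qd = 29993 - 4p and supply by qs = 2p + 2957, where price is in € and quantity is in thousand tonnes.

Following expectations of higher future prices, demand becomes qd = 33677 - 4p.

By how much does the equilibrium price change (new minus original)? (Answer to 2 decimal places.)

+614.00

Initially, 29993 - 4p = 2p + 2957, so 27036 = 6p and p = 4506, q = 11969.
With the change applied: demand qd = 33677 - 4p, supply qs = 2p + 2957.
Clearing the new market: 33677 - 4p = 2p + 2957, so p = 5120 and q = 13197.
Δp = 5120 − 4506 = +614.00.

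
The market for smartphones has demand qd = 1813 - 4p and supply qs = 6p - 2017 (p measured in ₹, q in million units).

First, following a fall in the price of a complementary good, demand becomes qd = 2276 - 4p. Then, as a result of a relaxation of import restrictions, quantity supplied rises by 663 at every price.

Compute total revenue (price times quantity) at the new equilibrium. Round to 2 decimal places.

299112.00

Before the shock: 1813 - 4p = 6p - 2017 ⇒ 3830 = 10p ⇒ p = 383, q = 281.
The new curves are qd = 2276 - 4p (demand) and qs = 6p - 1354 (supply).
New equilibrium: 2276 - 4p = 6p - 1354 ⇒ 3630 = 10p ⇒ p = 363, q = 824.
New expenditure = 363 × 824 = 299112.00.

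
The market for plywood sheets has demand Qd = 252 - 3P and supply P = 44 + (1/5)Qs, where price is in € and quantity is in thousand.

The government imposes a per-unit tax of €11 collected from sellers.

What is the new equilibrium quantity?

54.375

Solve the original market: 252 - 3P = 5P - 220, hence P = 59 and Q = 75.
Since sellers keep the price net of the tax, the effective supply curve becomes Qs = 5P - 275.
Equate the new curves: 252 - 3P = 5P - 275, giving 527 = 8P, P = 65.875, Q = 54.375.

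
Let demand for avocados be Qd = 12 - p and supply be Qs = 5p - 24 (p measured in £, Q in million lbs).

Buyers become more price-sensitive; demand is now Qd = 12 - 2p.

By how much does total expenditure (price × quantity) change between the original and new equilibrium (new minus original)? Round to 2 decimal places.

-27.18

Solve the original market: 12 - p = 5p - 24, hence p = 6 and Q = 6.
After the shift, demand is Qd = 12 - 2p and supply is Qs = 5p - 24.
Clearing the new market: 12 - 2p = 5p - 24, so p = 36/7 ≈ 5.1429 and Q = 12/7 ≈ 1.7143.
Expenditure moves from 6×6 = 36 to 5.1429×1.7143 = 8.8163; change = -27.18.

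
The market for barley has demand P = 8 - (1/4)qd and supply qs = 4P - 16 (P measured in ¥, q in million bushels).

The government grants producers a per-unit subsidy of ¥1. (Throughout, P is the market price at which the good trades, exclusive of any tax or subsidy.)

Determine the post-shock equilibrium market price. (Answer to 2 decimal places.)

Original equilibrium: 32 - 4P = 4P - 16 gives 48 = 8P, so P = 6 and q = 8.
Since sellers receive the price plus the subsidy, the effective supply curve becomes qs = 4P - 12.
New equilibrium: 32 - 4P = 4P - 12 ⇒ 44 = 8P ⇒ P = 5.5, q = 10.

5.50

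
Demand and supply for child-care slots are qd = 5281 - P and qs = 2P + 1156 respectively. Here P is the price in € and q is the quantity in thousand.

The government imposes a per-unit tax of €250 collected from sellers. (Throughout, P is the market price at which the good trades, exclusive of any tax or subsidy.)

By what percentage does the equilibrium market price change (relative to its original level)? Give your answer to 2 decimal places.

+12.12

Before the shock: 5281 - P = 2P + 1156 ⇒ 4125 = 3P ⇒ P = 1375, q = 3906.
Since sellers keep the price net of the tax, the effective supply curve becomes qs = 2P + 656.
Clearing the new market: 5281 - P = 2P + 656, so P = 4625/3 ≈ 1541.6667 and q = 11218/3 ≈ 3739.3333.
%ΔP = (1541.6667 − 1375) / 1375 × 100 = +12.12%.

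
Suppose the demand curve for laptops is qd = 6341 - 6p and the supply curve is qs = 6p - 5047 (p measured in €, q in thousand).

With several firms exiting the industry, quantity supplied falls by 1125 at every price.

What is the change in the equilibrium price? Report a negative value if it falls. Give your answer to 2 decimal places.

Solve the original market: 6341 - 6p = 6p - 5047, hence p = 949 and q = 647.
With the change applied: demand qd = 6341 - 6p, supply qs = 6p - 6172.
Clearing the new market: 6341 - 6p = 6p - 6172, so p = 1042.75 and q = 84.5.
Δp = 1042.75 − 949 = +93.75.

+93.75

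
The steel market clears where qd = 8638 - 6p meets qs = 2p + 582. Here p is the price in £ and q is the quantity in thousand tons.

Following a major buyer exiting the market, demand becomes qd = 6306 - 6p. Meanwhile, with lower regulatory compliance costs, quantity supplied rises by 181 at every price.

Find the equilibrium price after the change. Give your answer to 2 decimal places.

692.88

Before the shock: 8638 - 6p = 2p + 582 ⇒ 8056 = 8p ⇒ p = 1007, q = 2596.
After the shift, demand is qd = 6306 - 6p and supply is qs = 2p + 763.
New equilibrium: 6306 - 6p = 2p + 763 ⇒ 5543 = 8p ⇒ p = 692.875, q = 2148.75.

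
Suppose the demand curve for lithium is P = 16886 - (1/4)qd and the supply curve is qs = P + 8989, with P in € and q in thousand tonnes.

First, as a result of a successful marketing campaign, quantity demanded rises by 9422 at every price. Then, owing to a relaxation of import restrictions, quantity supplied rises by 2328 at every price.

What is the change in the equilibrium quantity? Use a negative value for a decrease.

+3746.8

Before the shock: 67544 - 4P = P + 8989 ⇒ 58555 = 5P ⇒ P = 11711, q = 20700.
The new curves are qd = 76966 - 4P (demand) and qs = P + 11317 (supply).
Setting them equal: 76966 - 4P = P + 11317 → 65649 = 5P, so P = 13129.8 and q = 24446.8.
Δq = 24446.8 − 20700 = +3746.8.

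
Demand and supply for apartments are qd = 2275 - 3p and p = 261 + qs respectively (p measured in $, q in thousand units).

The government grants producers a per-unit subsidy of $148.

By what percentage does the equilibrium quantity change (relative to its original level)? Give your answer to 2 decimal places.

Original equilibrium: 2275 - 3p = p - 261 gives 2536 = 4p, so p = 634 and q = 373.
Since sellers receive the price plus the subsidy, the effective supply curve becomes qs = p - 113.
Equate the new curves: 2275 - 3p = p - 113, giving 2388 = 4p, p = 597, q = 484.
%Δq = (484 − 373) / 373 × 100 = +29.76%.

+29.76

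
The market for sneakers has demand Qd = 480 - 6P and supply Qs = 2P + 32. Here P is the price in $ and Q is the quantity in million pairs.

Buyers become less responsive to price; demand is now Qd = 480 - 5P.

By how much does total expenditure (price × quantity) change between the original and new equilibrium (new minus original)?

Solve the original market: 480 - 6P = 2P + 32, hence P = 56 and Q = 144.
The new curves are Qd = 480 - 5P (demand) and Qs = 2P + 32 (supply).
Clearing the new market: 480 - 5P = 2P + 32, so P = 64 and Q = 160.
Expenditure moves from 56×144 = 8064 to 64×160 = 10240; change = +2176.

+2176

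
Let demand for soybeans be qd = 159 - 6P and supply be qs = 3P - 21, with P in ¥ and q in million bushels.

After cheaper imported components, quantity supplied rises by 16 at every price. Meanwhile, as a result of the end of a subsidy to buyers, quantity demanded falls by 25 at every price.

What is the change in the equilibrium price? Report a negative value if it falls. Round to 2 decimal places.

-4.56

Initially, 159 - 6P = 3P - 21, so 180 = 9P and P = 20, q = 39.
The new curves are qd = 134 - 6P (demand) and qs = 3P - 5 (supply).
New equilibrium: 134 - 6P = 3P - 5 ⇒ 139 = 9P ⇒ P = 139/9 ≈ 15.4444, q = 124/3 ≈ 41.3333.
ΔP = 15.4444 − 20 = -4.56.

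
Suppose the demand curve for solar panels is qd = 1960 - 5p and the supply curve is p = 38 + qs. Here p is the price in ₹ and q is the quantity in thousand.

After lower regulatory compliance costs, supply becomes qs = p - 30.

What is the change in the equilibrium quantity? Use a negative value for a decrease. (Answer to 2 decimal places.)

Before the shock: 1960 - 5p = p - 38 ⇒ 1998 = 6p ⇒ p = 333, q = 295.
The new curves are qd = 1960 - 5p (demand) and qs = p - 30 (supply).
Equate the new curves: 1960 - 5p = p - 30, giving 1990 = 6p, p = 995/3 ≈ 331.6667, q = 905/3 ≈ 301.6667.
Δq = 301.6667 − 295 = +6.67.

+6.67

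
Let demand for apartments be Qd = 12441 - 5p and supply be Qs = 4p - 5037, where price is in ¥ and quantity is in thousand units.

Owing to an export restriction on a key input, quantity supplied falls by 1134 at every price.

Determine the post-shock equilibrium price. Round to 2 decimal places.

Solve the original market: 12441 - 5p = 4p - 5037, hence p = 1942 and Q = 2731.
The shock moves the curves to Qd = 12441 - 5p and Qs = 4p - 6171.
Clearing the new market: 12441 - 5p = 4p - 6171, so p = 2068 and Q = 2101.

2068.00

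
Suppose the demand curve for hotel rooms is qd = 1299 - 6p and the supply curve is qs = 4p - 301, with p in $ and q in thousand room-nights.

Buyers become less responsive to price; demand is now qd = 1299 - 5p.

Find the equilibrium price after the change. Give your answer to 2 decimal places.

Initially, 1299 - 6p = 4p - 301, so 1600 = 10p and p = 160, q = 339.
With the change applied: demand qd = 1299 - 5p, supply qs = 4p - 301.
Setting them equal: 1299 - 5p = 4p - 301 → 1600 = 9p, so p = 1600/9 ≈ 177.7778 and q = 3691/9 ≈ 410.1111.

177.78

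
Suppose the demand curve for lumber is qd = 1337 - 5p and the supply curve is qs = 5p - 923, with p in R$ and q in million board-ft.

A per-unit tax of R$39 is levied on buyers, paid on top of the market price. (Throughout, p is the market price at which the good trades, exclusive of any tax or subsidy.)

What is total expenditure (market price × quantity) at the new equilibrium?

Solve the original market: 1337 - 5p = 5p - 923, hence p = 226 and q = 207.
Since buyers pay the price plus the tax, the effective demand curve becomes qd = 1142 - 5p.
Setting them equal: 1142 - 5p = 5p - 923 → 2065 = 10p, so p = 206.5 and q = 109.5.
New expenditure = 206.5 × 109.5 = 22611.75.

22611.75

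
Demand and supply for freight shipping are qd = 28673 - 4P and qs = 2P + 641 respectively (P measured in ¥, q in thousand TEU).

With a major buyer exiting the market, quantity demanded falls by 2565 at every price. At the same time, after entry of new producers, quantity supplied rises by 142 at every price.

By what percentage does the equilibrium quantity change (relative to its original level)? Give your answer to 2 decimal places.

-7.61

Initially, 28673 - 4P = 2P + 641, so 28032 = 6P and P = 4672, q = 9985.
With the change applied: demand qd = 26108 - 4P, supply qs = 2P + 783.
Equate the new curves: 26108 - 4P = 2P + 783, giving 25325 = 6P, P = 25325/6 ≈ 4220.8333, q = 27674/3 ≈ 9224.6667.
%Δq = (9224.6667 − 9985) / 9985 × 100 = -7.61%.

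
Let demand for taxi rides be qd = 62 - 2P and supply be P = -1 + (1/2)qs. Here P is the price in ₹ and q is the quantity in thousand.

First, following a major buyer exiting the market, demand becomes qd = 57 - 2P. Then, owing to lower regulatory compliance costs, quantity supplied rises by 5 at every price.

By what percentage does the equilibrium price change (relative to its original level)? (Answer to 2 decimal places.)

Initially, 62 - 2P = 2P + 2, so 60 = 4P and P = 15, q = 32.
After the shift, demand is qd = 57 - 2P and supply is qs = 2P + 7.
New equilibrium: 57 - 2P = 2P + 7 ⇒ 50 = 4P ⇒ P = 12.5, q = 32.
%ΔP = (12.5 − 15) / 15 × 100 = -16.67%.

-16.67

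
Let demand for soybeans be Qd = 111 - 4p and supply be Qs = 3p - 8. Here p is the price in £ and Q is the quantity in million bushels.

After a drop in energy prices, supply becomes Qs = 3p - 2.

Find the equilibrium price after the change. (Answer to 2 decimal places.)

16.14

Solve the original market: 111 - 4p = 3p - 8, hence p = 17 and Q = 43.
The shock moves the curves to Qd = 111 - 4p and Qs = 3p - 2.
Equate the new curves: 111 - 4p = 3p - 2, giving 113 = 7p, p = 113/7 ≈ 16.1429, Q = 325/7 ≈ 46.4286.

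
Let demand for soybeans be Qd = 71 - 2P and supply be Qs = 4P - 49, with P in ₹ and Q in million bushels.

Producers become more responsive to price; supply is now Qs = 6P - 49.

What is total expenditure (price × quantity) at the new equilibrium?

Solve the original market: 71 - 2P = 4P - 49, hence P = 20 and Q = 31.
The new curves are Qd = 71 - 2P (demand) and Qs = 6P - 49 (supply).
Setting them equal: 71 - 2P = 6P - 49 → 120 = 8P, so P = 15 and Q = 41.
New expenditure = 15 × 41 = 615.

615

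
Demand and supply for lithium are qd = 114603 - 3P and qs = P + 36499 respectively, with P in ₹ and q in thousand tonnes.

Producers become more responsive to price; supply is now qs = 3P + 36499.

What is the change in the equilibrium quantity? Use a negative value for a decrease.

Before the shock: 114603 - 3P = P + 36499 ⇒ 78104 = 4P ⇒ P = 19526, q = 56025.
After the shift, demand is qd = 114603 - 3P and supply is qs = 3P + 36499.
New equilibrium: 114603 - 3P = 3P + 36499 ⇒ 78104 = 6P ⇒ P = 39052/3 ≈ 13017.3333, q = 75551.
Δq = 75551 − 56025 = +19526.

+19526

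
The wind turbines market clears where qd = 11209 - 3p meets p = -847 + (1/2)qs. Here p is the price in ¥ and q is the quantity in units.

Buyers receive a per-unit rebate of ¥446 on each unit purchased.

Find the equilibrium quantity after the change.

Initially, 11209 - 3p = 2p + 1694, so 9515 = 5p and p = 1903, q = 5500.
Since buyers' out-of-pocket price is the market price minus the rebate, the effective demand curve becomes qd = 12547 - 3p.
Equate the new curves: 12547 - 3p = 2p + 1694, giving 10853 = 5p, p = 2170.6, q = 6035.2.

6035.2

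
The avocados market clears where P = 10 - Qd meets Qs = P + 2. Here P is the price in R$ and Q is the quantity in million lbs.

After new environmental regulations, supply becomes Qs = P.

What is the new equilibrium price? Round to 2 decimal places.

5.00

Initially, 10 - P = P + 2, so 8 = 2P and P = 4, Q = 6.
With the change applied: demand Qd = 10 - P, supply Qs = P.
Equate the new curves: 10 - P = P, giving 10 = 2P, P = 5, Q = 5.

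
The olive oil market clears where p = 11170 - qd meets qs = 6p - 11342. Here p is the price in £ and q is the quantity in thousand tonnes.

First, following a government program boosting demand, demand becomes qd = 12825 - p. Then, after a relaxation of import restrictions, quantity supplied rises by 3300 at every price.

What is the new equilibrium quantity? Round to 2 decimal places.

9844.00

Solve the original market: 11170 - p = 6p - 11342, hence p = 3216 and q = 7954.
The new curves are qd = 12825 - p (demand) and qs = 6p - 8042 (supply).
New equilibrium: 12825 - p = 6p - 8042 ⇒ 20867 = 7p ⇒ p = 2981, q = 9844.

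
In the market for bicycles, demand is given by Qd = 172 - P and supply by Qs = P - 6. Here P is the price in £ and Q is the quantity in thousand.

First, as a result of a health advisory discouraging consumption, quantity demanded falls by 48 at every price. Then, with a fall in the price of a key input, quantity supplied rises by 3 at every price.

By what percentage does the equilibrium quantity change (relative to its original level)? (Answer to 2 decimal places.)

-27.11

Before the shock: 172 - P = P - 6 ⇒ 178 = 2P ⇒ P = 89, Q = 83.
The shock moves the curves to Qd = 124 - P and Qs = P - 3.
Clearing the new market: 124 - P = P - 3, so P = 63.5 and Q = 60.5.
%ΔQ = (60.5 − 83) / 83 × 100 = -27.11%.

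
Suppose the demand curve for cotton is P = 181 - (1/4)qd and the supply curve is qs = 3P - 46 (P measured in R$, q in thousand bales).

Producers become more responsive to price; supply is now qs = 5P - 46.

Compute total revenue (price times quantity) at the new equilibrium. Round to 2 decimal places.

Solve the original market: 724 - 4P = 3P - 46, hence P = 110 and q = 284.
With the change applied: demand qd = 724 - 4P, supply qs = 5P - 46.
Setting them equal: 724 - 4P = 5P - 46 → 770 = 9P, so P = 770/9 ≈ 85.5556 and q = 3436/9 ≈ 381.7778.
New expenditure = 85.5556 × 381.7778 = 32663.21.

32663.21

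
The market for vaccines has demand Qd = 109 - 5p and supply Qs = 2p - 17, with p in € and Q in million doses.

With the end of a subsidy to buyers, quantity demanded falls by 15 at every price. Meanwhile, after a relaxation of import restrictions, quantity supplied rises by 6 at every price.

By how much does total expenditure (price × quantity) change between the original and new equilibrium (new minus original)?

Solve the original market: 109 - 5p = 2p - 17, hence p = 18 and Q = 19.
The shock moves the curves to Qd = 94 - 5p and Qs = 2p - 11.
Clearing the new market: 94 - 5p = 2p - 11, so p = 15 and Q = 19.
Expenditure moves from 18×19 = 342 to 15×19 = 285; change = -57.

-57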